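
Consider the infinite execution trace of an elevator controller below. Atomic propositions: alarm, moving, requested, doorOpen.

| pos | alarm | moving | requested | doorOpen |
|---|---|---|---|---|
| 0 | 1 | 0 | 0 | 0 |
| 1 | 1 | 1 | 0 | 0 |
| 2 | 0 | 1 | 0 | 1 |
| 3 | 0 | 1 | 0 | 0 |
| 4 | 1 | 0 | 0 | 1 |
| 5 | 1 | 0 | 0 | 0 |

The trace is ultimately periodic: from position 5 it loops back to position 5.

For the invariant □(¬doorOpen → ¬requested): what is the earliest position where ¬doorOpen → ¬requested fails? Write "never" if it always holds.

never

¬doorOpen → ¬requested holds at every position 0..5, and those are all the positions the trace ever visits, so the invariant □(¬doorOpen → ¬requested) is never violated.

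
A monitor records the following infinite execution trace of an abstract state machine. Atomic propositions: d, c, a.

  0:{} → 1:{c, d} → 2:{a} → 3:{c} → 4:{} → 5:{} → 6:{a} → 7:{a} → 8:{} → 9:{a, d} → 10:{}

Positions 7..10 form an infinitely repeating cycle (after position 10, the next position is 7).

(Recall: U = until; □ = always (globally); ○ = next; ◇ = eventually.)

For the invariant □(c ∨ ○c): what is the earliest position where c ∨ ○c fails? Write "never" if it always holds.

Check c ∨ ○c at each position in order: 0 ✓, 1 ✓, 2 ✓, 3 ✓.
At position 4 the labels are {} and the next position 5 has {}, so c ∨ ○c is false there. This is the first violation.

4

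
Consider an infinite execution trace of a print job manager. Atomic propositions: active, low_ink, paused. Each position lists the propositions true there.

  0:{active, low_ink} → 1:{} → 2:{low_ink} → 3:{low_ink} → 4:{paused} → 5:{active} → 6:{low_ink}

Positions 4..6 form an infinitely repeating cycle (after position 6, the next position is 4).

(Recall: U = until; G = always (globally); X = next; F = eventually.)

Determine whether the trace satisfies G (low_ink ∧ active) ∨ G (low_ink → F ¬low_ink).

Satisfied

low_ink ∧ active must hold at every position from 0 onward. It fails at position 1, so G (low_ink ∧ active) is false.
low_ink → F ¬low_ink holds at every position 0..6, and those are all positions ever visited, so G (low_ink → F ¬low_ink) holds.
Positions where low_ink holds: 0, 2, 3, 6.
Check F ¬low_ink at each: 0→ok, 2→ok, 3→ok, 6→ok.
At position 0: G (low_ink ∧ active) is false; G (low_ink → F ¬low_ink) is true; so G (low_ink ∧ active) ∨ G (low_ink → F ¬low_ink) is true.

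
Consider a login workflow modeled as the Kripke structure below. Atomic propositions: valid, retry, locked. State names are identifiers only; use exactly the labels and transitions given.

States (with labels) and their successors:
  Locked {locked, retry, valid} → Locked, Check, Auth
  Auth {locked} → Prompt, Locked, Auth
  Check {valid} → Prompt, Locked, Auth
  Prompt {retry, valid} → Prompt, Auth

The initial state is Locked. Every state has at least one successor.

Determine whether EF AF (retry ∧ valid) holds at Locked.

States satisfying AF (retry ∧ valid): {Locked, Prompt}.
States satisfying EF AF (retry ∧ valid): {Locked, Auth, Check, Prompt}.
Some path from Locked reaches a state where AF (retry ∧ valid) holds.
Locked ∈ Sat(EF AF (retry ∧ valid)).

Satisfied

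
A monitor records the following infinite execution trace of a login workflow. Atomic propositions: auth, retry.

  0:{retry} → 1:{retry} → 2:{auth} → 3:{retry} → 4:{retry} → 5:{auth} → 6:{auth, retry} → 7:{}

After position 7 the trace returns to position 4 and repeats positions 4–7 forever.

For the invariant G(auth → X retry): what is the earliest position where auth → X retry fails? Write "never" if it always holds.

6

Check auth → X retry at each position in order: 0 ✓, 1 ✓, 2 ✓, 3 ✓, 4 ✓, 5 ✓.
At position 6 the labels are {auth, retry} and the next position 7 has {}, so auth → X retry is false there. This is the first violation.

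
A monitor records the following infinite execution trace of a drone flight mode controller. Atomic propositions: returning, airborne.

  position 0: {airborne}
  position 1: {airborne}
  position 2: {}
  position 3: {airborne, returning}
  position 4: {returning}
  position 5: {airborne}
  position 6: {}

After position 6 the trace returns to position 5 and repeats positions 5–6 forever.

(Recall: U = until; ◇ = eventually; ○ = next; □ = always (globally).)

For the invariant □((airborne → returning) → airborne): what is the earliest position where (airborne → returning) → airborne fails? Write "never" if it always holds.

Check (airborne → returning) → airborne at each position in order: 0 ✓, 1 ✓.
At position 2 the labels are {}, so (airborne → returning) → airborne is false there. This is the first violation.

2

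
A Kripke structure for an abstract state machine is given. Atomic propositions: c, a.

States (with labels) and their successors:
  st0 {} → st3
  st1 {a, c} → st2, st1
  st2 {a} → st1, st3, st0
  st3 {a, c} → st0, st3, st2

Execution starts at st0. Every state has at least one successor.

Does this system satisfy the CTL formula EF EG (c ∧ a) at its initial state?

Satisfied

States satisfying EG (c ∧ a): {st1, st3}.
States satisfying EF EG (c ∧ a): {st0, st1, st2, st3}.
Some path from st0 reaches a state where EG (c ∧ a) holds.
st0 ∈ Sat(EF EG (c ∧ a)).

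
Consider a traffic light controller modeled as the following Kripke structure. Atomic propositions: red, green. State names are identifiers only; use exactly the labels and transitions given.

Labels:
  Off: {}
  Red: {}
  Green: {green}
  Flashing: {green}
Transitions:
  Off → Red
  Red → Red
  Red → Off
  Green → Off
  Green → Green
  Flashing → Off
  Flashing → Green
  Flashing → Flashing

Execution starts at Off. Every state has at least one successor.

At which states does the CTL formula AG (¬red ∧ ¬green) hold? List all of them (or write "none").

{Off, Red}

States satisfying ¬red ∧ ¬green: {Off, Red}.
States satisfying AG (¬red ∧ ¬green): {Off, Red}.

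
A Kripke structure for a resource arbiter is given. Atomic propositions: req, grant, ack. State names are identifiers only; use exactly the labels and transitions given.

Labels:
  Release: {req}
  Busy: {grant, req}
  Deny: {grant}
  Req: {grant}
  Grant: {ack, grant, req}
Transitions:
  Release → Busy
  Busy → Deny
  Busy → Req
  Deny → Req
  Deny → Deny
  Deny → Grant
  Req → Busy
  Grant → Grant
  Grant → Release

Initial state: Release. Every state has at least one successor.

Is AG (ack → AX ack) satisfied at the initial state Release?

States satisfying ack → AX ack: {Release, Busy, Deny, Req}.
States satisfying AG (ack → AX ack): ∅.
Grant is reachable from Release and violates ack → AX ack, so AG fails at Release.
Release ∉ Sat(AG (ack → AX ack)).

Does not hold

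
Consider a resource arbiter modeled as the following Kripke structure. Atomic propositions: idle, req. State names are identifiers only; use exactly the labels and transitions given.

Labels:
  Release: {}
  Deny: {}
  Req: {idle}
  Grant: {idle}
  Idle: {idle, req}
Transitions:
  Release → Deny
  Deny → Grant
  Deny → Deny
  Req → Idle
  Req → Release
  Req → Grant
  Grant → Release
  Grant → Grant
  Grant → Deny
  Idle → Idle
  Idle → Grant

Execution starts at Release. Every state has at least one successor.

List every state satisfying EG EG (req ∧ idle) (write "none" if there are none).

States satisfying EG (req ∧ idle): {Idle}.
States satisfying EG EG (req ∧ idle): {Idle}.

{Idle}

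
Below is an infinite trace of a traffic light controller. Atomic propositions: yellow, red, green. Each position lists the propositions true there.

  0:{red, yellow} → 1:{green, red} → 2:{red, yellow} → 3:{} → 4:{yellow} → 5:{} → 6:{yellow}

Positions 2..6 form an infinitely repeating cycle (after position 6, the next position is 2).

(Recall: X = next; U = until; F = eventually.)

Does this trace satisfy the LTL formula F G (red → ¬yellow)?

Does not hold

G (red → ¬yellow) is false at every position 0..6, so it never becomes true and F G (red → ¬yellow) fails.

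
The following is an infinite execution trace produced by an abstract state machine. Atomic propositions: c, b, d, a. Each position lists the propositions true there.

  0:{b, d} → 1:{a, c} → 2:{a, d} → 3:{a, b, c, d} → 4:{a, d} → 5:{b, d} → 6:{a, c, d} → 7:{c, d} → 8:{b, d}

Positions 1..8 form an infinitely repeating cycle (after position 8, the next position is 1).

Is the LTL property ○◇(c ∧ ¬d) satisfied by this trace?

Holds

The position after 0 is 1; ◇(c ∧ ¬d) is true there.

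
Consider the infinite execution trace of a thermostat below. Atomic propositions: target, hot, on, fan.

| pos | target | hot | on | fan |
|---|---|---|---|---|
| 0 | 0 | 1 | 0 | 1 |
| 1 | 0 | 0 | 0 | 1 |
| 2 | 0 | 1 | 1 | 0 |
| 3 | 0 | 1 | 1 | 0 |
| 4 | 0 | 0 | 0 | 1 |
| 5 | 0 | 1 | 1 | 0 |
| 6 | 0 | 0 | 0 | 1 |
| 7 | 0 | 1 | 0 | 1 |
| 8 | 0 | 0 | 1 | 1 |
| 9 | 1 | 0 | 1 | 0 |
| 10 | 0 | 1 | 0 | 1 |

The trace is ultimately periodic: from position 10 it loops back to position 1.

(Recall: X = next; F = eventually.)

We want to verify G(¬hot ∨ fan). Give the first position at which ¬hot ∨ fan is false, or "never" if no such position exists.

Check ¬hot ∨ fan at each position in order: 0 ✓, 1 ✓.
At position 2 the labels are {hot, on}, so ¬hot ∨ fan is false there. This is the first violation.

2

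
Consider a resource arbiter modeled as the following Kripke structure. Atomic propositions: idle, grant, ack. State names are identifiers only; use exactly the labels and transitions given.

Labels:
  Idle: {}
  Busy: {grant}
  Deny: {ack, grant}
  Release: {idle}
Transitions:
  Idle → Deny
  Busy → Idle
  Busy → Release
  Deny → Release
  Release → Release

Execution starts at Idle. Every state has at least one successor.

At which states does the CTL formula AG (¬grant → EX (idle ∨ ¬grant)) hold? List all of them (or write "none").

States satisfying ¬grant → EX (idle ∨ ¬grant): {Busy, Deny, Release}.
States satisfying AG (¬grant → EX (idle ∨ ¬grant)): {Deny, Release}.

{Deny, Release}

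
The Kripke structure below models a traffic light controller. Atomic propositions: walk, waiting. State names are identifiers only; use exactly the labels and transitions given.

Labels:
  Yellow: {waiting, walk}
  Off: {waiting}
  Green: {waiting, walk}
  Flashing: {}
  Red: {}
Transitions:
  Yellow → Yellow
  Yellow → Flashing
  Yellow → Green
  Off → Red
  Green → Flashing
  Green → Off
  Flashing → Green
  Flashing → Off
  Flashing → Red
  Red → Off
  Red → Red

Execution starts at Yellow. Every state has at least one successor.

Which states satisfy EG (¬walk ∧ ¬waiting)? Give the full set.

{Flashing, Red}

States satisfying ¬walk ∧ ¬waiting: {Flashing, Red}.
States satisfying EG (¬walk ∧ ¬waiting): {Flashing, Red}.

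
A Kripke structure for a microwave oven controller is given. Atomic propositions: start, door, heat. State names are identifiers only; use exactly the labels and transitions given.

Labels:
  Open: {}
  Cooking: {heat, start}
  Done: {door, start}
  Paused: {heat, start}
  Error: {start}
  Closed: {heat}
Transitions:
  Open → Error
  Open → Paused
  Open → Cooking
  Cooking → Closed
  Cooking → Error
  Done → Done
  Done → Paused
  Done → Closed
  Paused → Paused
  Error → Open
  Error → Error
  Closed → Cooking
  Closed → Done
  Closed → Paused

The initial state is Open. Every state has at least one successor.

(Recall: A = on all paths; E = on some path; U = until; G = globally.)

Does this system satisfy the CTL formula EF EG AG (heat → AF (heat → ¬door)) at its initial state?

States satisfying EG AG (heat → AF (heat → ¬door)): {Open, Cooking, Done, Paused, Error, Closed}.
States satisfying EF EG AG (heat → AF (heat → ¬door)): {Open, Cooking, Done, Paused, Error, Closed}.
Some path from Open reaches a state where EG AG (heat → AF (heat → ¬door)) holds.
Open ∈ Sat(EF EG AG (heat → AF (heat → ¬door))).

Yes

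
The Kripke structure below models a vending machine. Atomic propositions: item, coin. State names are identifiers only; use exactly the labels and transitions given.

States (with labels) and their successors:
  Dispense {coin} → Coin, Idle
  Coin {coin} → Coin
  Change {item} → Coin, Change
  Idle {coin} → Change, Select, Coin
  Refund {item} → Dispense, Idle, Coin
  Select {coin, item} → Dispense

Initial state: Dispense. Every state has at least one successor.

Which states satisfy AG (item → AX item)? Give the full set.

{Coin}

States satisfying item → AX item: {Dispense, Coin, Idle}.
States satisfying AG (item → AX item): {Coin}.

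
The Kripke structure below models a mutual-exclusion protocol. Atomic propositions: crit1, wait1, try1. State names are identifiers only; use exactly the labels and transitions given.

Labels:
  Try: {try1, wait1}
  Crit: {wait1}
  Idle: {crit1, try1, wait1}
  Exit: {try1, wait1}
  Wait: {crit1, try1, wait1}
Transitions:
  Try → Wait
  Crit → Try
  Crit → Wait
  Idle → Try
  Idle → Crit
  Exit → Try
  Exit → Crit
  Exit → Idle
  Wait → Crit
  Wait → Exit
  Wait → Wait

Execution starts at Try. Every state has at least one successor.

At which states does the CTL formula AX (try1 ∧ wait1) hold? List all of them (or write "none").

States satisfying try1 ∧ wait1: {Try, Idle, Exit, Wait}.
States satisfying AX (try1 ∧ wait1): {Try, Crit}.

{Try, Crit}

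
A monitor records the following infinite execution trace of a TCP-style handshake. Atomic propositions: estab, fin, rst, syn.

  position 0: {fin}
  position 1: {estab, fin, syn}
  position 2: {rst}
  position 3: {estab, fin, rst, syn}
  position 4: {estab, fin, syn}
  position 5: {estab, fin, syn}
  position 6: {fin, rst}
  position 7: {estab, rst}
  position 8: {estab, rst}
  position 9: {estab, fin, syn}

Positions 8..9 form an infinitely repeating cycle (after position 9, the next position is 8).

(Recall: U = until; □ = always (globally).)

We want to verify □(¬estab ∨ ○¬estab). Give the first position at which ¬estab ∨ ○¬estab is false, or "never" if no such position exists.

Check ¬estab ∨ ○¬estab at each position in order: 0 ✓, 1 ✓, 2 ✓.
At position 3 the labels are {estab, fin, rst, syn} and the next position 4 has {estab, fin, syn}, so ¬estab ∨ ○¬estab is false there. This is the first violation.

3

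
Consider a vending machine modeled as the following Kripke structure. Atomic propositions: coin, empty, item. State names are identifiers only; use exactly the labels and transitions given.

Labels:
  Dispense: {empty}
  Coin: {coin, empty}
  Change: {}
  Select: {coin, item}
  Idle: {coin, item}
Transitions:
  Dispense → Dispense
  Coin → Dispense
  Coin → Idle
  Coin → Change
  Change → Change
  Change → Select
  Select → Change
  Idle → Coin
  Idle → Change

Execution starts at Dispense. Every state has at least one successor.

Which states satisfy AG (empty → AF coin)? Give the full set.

States satisfying empty → AF coin: {Coin, Change, Select, Idle}.
States satisfying AG (empty → AF coin): {Change, Select}.

{Change, Select}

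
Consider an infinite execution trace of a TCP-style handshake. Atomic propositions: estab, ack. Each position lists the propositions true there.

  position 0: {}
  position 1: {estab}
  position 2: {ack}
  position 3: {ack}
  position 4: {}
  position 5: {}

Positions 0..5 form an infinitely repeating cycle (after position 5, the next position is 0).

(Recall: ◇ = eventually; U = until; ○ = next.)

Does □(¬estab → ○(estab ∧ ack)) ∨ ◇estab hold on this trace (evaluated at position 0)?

Yes

¬estab → ○(estab ∧ ack) must hold at every position from 0 onward. It fails at position 0, so □(¬estab → ○(estab ∧ ack)) is false.
Positions where ¬estab holds: 0, 2, 3, 4, 5.
Check ○(estab ∧ ack) at each: 0→fails, 2→fails, 3→fails, 4→fails, 5→fails.
estab holds at position 1, which is reachable from 0, so ◇estab holds.
At position 0: □(¬estab → ○(estab ∧ ack)) is false; ◇estab is true; so □(¬estab → ○(estab ∧ ack)) ∨ ◇estab is true.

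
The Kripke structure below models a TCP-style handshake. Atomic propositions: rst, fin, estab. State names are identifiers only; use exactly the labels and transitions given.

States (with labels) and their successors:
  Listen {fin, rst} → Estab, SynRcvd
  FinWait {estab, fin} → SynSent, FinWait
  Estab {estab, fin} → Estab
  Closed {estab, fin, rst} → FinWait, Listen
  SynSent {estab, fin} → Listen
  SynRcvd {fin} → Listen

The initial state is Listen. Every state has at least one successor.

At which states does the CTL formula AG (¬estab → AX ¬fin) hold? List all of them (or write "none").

{Estab}

States satisfying ¬estab → AX ¬fin: {FinWait, Estab, Closed, SynSent}.
States satisfying AG (¬estab → AX ¬fin): {Estab}.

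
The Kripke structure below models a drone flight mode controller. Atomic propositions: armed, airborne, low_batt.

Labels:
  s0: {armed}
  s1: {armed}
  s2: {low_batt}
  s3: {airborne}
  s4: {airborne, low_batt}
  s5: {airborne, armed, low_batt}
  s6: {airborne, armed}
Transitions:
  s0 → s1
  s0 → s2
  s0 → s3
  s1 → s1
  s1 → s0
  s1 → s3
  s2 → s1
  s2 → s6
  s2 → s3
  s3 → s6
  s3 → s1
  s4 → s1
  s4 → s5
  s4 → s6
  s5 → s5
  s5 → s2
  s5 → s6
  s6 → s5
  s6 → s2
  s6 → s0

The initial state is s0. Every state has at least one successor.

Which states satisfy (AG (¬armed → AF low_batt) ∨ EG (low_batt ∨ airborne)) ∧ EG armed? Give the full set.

States satisfying ¬armed → AF low_batt: {s0, s1, s2, s4, s5, s6}.
States satisfying AG (¬armed → AF low_batt): ∅.
States satisfying low_batt ∨ airborne: {s2, s3, s4, s5, s6}.
States satisfying EG (low_batt ∨ airborne): {s2, s3, s4, s5, s6}.
States satisfying armed: {s0, s1, s5, s6}.
States satisfying EG armed: {s0, s1, s5, s6}.
States satisfying (AG (¬armed → AF low_batt) ∨ EG (low_batt ∨ airborne)) ∧ EG armed: {s5, s6}.

{s5, s6}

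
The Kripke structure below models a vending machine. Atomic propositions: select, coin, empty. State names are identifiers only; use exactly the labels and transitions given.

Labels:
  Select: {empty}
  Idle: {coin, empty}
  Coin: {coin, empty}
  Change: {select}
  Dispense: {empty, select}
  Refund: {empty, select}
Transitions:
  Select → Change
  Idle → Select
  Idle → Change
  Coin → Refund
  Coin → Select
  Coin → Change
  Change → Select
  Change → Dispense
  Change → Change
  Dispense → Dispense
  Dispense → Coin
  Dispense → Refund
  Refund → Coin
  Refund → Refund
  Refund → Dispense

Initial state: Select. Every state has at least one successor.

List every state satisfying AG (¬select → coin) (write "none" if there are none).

none

States satisfying ¬select → coin: {Idle, Coin, Change, Dispense, Refund}.
States satisfying AG (¬select → coin): ∅.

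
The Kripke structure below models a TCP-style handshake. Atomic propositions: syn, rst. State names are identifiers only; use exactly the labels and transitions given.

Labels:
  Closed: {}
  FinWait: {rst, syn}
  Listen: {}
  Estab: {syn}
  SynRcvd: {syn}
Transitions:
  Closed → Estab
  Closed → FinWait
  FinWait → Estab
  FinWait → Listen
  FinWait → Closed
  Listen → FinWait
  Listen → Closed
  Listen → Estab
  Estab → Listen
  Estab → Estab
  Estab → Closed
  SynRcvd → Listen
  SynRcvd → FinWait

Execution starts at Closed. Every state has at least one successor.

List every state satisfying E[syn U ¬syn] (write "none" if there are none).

{Closed, FinWait, Listen, Estab, SynRcvd}

States satisfying syn: {FinWait, Estab, SynRcvd}.
States satisfying ¬syn: {Closed, Listen}.
States satisfying E[syn U ¬syn]: {Closed, FinWait, Listen, Estab, SynRcvd}.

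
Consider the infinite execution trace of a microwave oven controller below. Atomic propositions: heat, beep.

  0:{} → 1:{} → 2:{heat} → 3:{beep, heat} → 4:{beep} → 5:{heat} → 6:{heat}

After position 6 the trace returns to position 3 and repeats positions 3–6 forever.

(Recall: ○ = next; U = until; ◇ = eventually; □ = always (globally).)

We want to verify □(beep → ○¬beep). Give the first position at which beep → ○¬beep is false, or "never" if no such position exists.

3

Check beep → ○¬beep at each position in order: 0 ✓, 1 ✓, 2 ✓.
At position 3 the labels are {beep, heat} and the next position 4 has {beep}, so beep → ○¬beep is false there. This is the first violation.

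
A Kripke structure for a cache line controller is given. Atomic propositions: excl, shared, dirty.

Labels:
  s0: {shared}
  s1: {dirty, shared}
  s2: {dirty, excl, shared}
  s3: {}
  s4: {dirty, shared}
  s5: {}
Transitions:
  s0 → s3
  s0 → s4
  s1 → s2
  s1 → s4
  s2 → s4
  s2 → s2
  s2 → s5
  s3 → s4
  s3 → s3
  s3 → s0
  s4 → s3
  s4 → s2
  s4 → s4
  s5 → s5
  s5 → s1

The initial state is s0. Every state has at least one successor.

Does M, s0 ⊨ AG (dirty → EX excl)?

Holds

States satisfying dirty → EX excl: {s0, s1, s2, s3, s4, s5}.
States satisfying AG (dirty → EX excl): {s0, s1, s2, s3, s4, s5}.
Every state reachable from s0 satisfies dirty → EX excl.
s0 ∈ Sat(AG (dirty → EX excl)).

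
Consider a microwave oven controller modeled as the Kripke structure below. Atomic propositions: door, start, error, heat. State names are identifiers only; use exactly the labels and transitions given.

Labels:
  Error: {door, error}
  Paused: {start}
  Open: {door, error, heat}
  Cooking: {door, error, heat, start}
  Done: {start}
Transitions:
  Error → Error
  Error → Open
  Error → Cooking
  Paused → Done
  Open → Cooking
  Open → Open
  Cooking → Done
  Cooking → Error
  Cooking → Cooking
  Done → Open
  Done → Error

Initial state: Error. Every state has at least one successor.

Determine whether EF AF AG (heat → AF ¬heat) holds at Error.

States satisfying AF AG (heat → AF ¬heat): ∅.
States satisfying EF AF AG (heat → AF ¬heat): ∅.
No suitable path/successor from Error witnesses the formula.
Error ∉ Sat(EF AF AG (heat → AF ¬heat)).

Violated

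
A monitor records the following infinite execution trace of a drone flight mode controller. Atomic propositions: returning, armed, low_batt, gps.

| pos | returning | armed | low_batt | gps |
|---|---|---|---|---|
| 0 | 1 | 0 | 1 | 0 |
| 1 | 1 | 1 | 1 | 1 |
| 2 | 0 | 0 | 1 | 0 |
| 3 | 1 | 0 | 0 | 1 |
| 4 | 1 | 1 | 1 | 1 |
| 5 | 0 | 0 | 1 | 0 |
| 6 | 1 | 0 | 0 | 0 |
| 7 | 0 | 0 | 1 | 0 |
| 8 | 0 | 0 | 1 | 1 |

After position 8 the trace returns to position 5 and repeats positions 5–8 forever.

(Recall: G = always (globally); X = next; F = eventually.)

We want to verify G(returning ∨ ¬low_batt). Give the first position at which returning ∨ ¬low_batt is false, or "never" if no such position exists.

Check returning ∨ ¬low_batt at each position in order: 0 ✓, 1 ✓.
At position 2 the labels are {low_batt}, so returning ∨ ¬low_batt is false there. This is the first violation.

2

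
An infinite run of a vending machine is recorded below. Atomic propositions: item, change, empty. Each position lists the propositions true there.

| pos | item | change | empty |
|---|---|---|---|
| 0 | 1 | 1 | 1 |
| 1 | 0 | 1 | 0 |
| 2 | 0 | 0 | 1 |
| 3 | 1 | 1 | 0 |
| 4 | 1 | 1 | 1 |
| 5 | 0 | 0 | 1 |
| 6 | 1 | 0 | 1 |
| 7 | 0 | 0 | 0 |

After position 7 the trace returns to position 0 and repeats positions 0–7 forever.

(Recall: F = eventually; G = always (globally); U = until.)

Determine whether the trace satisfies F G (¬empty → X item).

G (¬empty → X item) is false at every position 0..7, so it never becomes true and F G (¬empty → X item) fails.

Violated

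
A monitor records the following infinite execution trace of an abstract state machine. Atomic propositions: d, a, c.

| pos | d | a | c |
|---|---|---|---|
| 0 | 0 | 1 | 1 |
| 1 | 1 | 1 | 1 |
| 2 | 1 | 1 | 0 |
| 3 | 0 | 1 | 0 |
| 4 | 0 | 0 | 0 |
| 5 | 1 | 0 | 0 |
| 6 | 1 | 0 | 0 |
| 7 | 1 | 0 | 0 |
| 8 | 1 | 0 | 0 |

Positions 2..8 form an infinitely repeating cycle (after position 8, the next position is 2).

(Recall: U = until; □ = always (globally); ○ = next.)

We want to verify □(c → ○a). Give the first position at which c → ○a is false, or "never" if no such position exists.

never

c → ○a holds at every position 0..8, and those are all the positions the trace ever visits, so the invariant □(c → ○a) is never violated.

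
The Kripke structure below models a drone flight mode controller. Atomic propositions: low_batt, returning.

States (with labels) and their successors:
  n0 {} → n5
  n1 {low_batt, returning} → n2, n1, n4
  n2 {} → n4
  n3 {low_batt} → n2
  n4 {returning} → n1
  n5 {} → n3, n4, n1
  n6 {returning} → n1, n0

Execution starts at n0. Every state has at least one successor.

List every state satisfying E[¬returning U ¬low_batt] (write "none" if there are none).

{n0, n2, n3, n4, n5, n6}

States satisfying ¬returning: {n0, n2, n3, n5}.
States satisfying ¬low_batt: {n0, n2, n4, n5, n6}.
States satisfying E[¬returning U ¬low_batt]: {n0, n2, n3, n4, n5, n6}.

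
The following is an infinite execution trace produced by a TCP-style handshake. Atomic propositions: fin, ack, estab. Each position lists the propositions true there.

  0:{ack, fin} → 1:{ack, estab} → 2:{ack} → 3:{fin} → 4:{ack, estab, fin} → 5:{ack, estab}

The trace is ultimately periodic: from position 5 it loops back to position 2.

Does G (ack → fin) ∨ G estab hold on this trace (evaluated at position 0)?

Violated

ack → fin must hold at every position from 0 onward. It fails at position 1, so G (ack → fin) is false.
Positions where ack holds: 0, 1, 2, 4, 5.
Check fin at each: 0→ok, 1→fails, 2→fails, 4→ok, 5→fails.
estab must hold at every position from 0 onward. It fails at position 0, so G estab is false.
At position 0: G (ack → fin) is false; G estab is false; so G (ack → fin) ∨ G estab is false.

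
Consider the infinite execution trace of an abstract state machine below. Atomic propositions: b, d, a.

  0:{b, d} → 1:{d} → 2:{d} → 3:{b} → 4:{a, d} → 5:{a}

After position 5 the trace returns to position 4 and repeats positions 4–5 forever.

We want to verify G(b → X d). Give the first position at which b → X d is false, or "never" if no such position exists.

never

b → X d holds at every position 0..5, and those are all the positions the trace ever visits, so the invariant G(b → X d) is never violated.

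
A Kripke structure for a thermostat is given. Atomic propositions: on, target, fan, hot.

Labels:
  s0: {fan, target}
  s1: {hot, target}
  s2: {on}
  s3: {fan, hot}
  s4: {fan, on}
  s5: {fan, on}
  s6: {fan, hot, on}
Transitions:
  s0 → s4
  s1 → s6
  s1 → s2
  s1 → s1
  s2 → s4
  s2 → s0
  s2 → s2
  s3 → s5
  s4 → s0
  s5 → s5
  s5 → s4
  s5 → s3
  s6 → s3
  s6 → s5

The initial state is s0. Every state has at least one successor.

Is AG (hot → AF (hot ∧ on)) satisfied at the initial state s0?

States satisfying hot → AF (hot ∧ on): {s0, s2, s4, s5, s6}.
States satisfying AG (hot → AF (hot ∧ on)): {s0, s2, s4}.
Every state reachable from s0 satisfies hot → AF (hot ∧ on).
s0 ∈ Sat(AG (hot → AF (hot ∧ on))).

Satisfied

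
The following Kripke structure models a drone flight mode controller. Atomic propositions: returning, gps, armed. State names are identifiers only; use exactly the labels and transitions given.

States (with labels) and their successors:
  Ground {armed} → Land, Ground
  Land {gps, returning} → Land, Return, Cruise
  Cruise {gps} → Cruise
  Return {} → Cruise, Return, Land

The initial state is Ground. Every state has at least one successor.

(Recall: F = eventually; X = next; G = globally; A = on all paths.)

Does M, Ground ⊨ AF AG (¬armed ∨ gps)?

Does not hold

States satisfying AG (¬armed ∨ gps): {Land, Cruise, Return}.
States satisfying AF AG (¬armed ∨ gps): {Land, Cruise, Return}.
There is a path from Ground along which AG (¬armed ∨ gps) never holds.
Ground ∉ Sat(AF AG (¬armed ∨ gps)).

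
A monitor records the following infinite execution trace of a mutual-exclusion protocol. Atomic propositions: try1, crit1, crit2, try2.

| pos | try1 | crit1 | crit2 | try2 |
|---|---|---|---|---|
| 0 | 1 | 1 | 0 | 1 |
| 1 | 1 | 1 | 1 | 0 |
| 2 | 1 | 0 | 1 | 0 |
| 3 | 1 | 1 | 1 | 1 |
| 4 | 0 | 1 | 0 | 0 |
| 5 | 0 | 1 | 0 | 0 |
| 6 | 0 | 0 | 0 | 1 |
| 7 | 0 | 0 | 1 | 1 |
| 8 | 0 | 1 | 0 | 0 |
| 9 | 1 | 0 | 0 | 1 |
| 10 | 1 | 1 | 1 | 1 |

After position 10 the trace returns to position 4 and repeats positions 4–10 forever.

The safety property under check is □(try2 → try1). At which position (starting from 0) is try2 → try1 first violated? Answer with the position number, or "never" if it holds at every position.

6

Check try2 → try1 at each position in order: 0 ✓, 1 ✓, 2 ✓, 3 ✓, 4 ✓, 5 ✓.
At position 6 the labels are {try2}, so try2 → try1 is false there. This is the first violation.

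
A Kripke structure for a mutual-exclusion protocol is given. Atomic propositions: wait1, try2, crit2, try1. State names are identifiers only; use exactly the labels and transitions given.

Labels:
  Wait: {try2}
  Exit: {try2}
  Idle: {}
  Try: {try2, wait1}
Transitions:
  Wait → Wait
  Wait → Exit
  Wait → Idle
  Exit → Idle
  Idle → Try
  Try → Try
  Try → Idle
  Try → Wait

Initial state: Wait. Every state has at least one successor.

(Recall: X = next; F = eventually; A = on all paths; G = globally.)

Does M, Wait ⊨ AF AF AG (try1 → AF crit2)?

States satisfying AF AG (try1 → AF crit2): {Wait, Exit, Idle, Try}.
States satisfying AF AF AG (try1 → AF crit2): {Wait, Exit, Idle, Try}.
Wait ∈ Sat(AF AF AG (try1 → AF crit2)).

Yes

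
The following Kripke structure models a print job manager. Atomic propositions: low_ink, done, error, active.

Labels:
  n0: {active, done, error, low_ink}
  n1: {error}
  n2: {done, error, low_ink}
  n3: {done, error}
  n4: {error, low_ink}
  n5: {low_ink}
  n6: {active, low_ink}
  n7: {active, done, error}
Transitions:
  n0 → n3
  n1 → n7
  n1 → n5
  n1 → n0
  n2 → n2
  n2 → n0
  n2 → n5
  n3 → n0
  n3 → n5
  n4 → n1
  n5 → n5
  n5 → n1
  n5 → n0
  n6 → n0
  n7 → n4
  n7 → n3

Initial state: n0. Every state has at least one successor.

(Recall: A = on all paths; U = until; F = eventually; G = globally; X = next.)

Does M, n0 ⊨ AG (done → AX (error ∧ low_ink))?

States satisfying done → AX (error ∧ low_ink): {n1, n4, n5, n6}.
States satisfying AG (done → AX (error ∧ low_ink)): ∅.
n0 is reachable from n0 and violates done → AX (error ∧ low_ink), so AG fails at n0.
n0 ∉ Sat(AG (done → AX (error ∧ low_ink))).

Violated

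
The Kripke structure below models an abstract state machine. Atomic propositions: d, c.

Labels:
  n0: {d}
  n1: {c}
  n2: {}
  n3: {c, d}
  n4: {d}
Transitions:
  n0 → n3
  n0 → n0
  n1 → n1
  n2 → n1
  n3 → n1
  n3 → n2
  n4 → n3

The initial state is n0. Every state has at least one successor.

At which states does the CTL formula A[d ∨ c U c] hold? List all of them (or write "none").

States satisfying d ∨ c: {n0, n1, n3, n4}.
States satisfying c: {n1, n3}.
States satisfying A[d ∨ c U c]: {n1, n3, n4}.

{n1, n3, n4}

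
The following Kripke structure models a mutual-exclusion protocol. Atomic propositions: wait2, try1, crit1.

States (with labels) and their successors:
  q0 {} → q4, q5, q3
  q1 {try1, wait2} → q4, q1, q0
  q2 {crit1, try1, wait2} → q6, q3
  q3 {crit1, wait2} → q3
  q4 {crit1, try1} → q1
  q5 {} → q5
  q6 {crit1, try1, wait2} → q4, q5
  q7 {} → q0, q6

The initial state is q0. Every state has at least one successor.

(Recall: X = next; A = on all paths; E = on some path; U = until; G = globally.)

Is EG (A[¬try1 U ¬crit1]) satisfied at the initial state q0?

States satisfying A[¬try1 U ¬crit1]: {q0, q1, q5, q7}.
States satisfying EG (A[¬try1 U ¬crit1]): {q0, q1, q5, q7}.
q0 ∈ Sat(EG (A[¬try1 U ¬crit1])).

Satisfied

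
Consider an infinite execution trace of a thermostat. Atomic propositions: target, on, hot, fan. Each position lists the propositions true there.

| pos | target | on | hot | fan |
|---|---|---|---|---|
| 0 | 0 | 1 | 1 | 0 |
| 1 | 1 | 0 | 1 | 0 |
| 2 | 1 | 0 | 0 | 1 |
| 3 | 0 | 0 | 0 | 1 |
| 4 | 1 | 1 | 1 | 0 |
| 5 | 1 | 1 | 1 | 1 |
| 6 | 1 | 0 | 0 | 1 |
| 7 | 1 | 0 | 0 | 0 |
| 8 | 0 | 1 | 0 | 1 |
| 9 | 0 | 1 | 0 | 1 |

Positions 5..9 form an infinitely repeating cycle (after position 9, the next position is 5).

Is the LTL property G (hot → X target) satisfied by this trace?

Satisfied

hot → X target holds at every position 0..9, and those are all positions ever visited, so G (hot → X target) holds.
Positions where hot holds: 0, 1, 4, 5.
Check X target at each: 0→ok, 1→ok, 4→ok, 5→ok.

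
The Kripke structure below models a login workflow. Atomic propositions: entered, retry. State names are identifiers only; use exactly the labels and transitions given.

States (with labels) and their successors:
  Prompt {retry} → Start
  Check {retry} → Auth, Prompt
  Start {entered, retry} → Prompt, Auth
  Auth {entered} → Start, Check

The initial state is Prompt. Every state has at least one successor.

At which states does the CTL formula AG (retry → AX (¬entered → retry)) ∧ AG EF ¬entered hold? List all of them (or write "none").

States satisfying retry → AX (¬entered → retry): {Prompt, Check, Start, Auth}.
States satisfying AG (retry → AX (¬entered → retry)): {Prompt, Check, Start, Auth}.
States satisfying EF ¬entered: {Prompt, Check, Start, Auth}.
States satisfying AG EF ¬entered: {Prompt, Check, Start, Auth}.
States satisfying AG (retry → AX (¬entered → retry)) ∧ AG EF ¬entered: {Prompt, Check, Start, Auth}.

{Prompt, Check, Start, Auth}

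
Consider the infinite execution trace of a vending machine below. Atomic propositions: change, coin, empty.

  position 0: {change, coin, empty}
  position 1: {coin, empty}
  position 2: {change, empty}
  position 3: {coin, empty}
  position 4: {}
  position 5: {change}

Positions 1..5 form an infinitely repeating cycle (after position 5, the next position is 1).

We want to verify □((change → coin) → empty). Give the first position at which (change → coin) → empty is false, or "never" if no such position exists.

4

Check (change → coin) → empty at each position in order: 0 ✓, 1 ✓, 2 ✓, 3 ✓.
At position 4 the labels are {}, so (change → coin) → empty is false there. This is the first violation.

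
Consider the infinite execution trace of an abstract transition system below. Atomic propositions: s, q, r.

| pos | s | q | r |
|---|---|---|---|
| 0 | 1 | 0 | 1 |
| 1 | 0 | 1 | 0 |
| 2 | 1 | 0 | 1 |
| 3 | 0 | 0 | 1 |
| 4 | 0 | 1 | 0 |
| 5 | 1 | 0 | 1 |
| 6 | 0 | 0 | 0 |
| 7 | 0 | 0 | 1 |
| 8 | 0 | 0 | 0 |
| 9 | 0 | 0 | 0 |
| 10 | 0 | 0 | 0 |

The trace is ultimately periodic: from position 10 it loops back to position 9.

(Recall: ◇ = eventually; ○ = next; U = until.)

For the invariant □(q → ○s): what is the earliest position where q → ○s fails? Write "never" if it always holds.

q → ○s holds at every position 0..10, and those are all the positions the trace ever visits, so the invariant □(q → ○s) is never violated.

never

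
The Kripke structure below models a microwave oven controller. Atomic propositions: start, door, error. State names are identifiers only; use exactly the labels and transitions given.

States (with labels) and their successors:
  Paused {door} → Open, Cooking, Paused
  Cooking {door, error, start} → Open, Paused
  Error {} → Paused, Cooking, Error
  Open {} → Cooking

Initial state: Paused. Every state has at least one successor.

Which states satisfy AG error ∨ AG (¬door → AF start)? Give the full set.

{Paused, Cooking, Open}

States satisfying error: {Cooking}.
States satisfying AG error: ∅.
States satisfying ¬door → AF start: {Paused, Cooking, Open}.
States satisfying AG (¬door → AF start): {Paused, Cooking, Open}.
States satisfying AG error ∨ AG (¬door → AF start): {Paused, Cooking, Open}.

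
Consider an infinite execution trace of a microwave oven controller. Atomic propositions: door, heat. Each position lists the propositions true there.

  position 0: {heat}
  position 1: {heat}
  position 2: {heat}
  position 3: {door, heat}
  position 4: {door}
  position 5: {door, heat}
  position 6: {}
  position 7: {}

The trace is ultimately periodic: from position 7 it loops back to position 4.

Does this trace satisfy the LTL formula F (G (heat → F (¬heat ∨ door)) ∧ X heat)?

Yes

G (heat → F (¬heat ∨ door)) ∧ X heat holds at position 0, which is reachable from 0, so F (G (heat → F (¬heat ∨ door)) ∧ X heat) holds.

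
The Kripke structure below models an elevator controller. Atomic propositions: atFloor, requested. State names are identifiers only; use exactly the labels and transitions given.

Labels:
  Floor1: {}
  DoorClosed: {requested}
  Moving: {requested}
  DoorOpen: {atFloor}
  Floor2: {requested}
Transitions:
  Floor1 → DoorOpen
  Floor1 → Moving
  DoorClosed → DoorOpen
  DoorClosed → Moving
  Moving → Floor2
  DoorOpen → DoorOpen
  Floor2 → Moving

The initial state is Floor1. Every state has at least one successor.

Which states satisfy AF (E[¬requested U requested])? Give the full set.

{Floor1, DoorClosed, Moving, Floor2}

States satisfying E[¬requested U requested]: {Floor1, DoorClosed, Moving, Floor2}.
States satisfying AF (E[¬requested U requested]): {Floor1, DoorClosed, Moving, Floor2}.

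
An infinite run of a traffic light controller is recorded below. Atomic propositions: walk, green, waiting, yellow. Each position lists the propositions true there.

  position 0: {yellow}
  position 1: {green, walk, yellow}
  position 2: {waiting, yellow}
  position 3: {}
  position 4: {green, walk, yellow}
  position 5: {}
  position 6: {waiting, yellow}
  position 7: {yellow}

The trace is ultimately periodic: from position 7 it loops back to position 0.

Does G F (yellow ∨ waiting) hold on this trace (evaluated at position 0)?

F (yellow ∨ waiting) holds at every position 0..7, and those are all positions ever visited, so G F (yellow ∨ waiting) holds.

Holds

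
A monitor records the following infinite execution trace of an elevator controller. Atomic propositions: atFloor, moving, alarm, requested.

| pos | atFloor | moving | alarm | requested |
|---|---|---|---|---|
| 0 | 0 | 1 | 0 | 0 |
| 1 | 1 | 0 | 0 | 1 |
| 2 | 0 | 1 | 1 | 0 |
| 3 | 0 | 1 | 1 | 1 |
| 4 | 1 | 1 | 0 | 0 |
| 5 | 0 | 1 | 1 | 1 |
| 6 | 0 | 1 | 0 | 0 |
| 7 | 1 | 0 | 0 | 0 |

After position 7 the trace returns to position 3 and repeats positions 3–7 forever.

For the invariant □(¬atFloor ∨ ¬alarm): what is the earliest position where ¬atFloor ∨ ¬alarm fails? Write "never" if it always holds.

¬atFloor ∨ ¬alarm holds at every position 0..7, and those are all the positions the trace ever visits, so the invariant □(¬atFloor ∨ ¬alarm) is never violated.

never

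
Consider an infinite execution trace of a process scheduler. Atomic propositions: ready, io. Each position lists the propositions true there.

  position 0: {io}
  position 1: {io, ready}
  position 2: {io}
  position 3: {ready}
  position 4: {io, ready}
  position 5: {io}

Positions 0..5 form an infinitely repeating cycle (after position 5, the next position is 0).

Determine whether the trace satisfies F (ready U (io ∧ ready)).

Satisfied

ready U (io ∧ ready) holds at position 1, which is reachable from 0, so F (ready U (io ∧ ready)) holds.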